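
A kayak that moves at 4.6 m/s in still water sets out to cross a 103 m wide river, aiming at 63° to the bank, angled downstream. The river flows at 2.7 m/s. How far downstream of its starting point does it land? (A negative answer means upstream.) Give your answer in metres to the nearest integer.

Perpendicular speed = 4.099 m/s; crossing time = 103 / 4.099 = 25.130 s.
Net downstream speed = 4.788 m/s.
Drift = 4.788 × 25.130 = 120.333 m (downstream).

120 m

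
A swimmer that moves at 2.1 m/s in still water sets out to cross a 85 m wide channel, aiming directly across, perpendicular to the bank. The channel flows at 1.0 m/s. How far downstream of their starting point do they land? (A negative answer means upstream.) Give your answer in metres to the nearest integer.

Perpendicular speed = 2.100 m/s; crossing time = 85 / 2.100 = 40.476 s.
Net downstream speed = 1.000 m/s.
Drift = 1.000 × 40.476 = 40.476 m (downstream).

40 m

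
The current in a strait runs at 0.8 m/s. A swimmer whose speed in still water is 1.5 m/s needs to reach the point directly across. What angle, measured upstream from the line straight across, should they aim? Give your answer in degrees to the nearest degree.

To cancel the current, the upstream component of the swimmer's velocity must equal the flow: 1.5 sin θ = 0.8.
sin θ = 0.8 / 1.5 = 0.5333.
θ = arcsin(0.5333) = 32.231°.

32°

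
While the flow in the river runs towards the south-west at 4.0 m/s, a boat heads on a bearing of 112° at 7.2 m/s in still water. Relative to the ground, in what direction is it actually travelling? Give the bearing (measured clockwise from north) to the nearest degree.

Taking east as x and north as y: velocity relative to the water = (6.676, -2.697) m/s; the water relative to ground = (-2.828, -2.828) m/s.
Velocity relative to ground = (6.676, -2.697) + (-2.828, -2.828) = (3.847, -5.526) m/s.
Bearing = atan2(3.85, -5.53) = 145.15° clockwise from north.

145°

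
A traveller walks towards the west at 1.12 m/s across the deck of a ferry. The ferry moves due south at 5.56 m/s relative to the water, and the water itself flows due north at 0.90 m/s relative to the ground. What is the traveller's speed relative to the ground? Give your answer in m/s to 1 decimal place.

4.8 m/s

In east/north components (m/s): traveller relative to ferry = (-1.120, 0.000); ferry relative to water = (0.000, -5.560); water relative to ground = (0.000, 0.900).
Sum = (-1.120, -4.660) m/s.
Speed = |(-1.120, -4.660)| = 4.793 m/s.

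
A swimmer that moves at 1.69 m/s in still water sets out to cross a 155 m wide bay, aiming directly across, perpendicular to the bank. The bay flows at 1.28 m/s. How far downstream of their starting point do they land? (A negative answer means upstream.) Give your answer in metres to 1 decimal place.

Perpendicular speed = 1.690 m/s; crossing time = 155 / 1.690 = 91.716 s.
Net downstream speed = 1.280 m/s.
Drift = 1.280 × 91.716 = 117.396 m (downstream).

117.4 m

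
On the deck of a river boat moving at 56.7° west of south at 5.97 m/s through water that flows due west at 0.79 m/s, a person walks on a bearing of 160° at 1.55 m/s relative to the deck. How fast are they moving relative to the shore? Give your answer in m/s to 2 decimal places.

In east/north components (m/s): person relative to river boat = (0.530, -1.457); river boat relative to water = (-4.990, -3.278); water relative to ground = (-0.790, 0.000).
Sum = (-5.250, -4.734) m/s.
Speed = |(-5.250, -4.734)| = 7.069 m/s.

7.07 m/s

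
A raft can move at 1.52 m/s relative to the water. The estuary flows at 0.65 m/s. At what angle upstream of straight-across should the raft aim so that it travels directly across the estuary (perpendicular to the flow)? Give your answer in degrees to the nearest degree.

25°

To cancel the current, the upstream component of the raft's velocity must equal the flow: 1.52 sin θ = 0.65.
sin θ = 0.65 / 1.52 = 0.4276.
θ = arcsin(0.4276) = 25.317°.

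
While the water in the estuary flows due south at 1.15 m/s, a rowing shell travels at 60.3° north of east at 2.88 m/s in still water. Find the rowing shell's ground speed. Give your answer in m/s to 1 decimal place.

2.0 m/s

Taking east as x and north as y: velocity relative to the water = (1.427, 2.502) m/s; the water relative to ground = (0.000, -1.150) m/s.
Velocity relative to ground = (1.427, 2.502) + (0.000, -1.150) = (1.427, 1.352) m/s.
Speed = |(1.427, 1.352)| = 1.965 m/s.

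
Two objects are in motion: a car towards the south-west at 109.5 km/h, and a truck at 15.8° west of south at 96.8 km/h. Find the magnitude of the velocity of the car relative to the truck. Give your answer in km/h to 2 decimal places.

Taking east as x and north as y: car velocity = (-77.428, -77.428) km/h; truck velocity = (-26.357, -93.143) km/h.
Velocity of car relative to truck = (-77.428, -77.428) − (-26.357, -93.143) = (-51.071, 15.715) km/h.
Magnitude = |(-51.071, 15.715)| = 53.434 km/h.

53.43 km/h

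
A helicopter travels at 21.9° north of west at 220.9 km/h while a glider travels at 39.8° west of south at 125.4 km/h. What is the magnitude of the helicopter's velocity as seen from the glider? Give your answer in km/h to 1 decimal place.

Taking east as x and north as y: helicopter velocity = (-204.959, 82.393) km/h; glider velocity = (-80.270, -96.343) km/h.
Velocity of helicopter relative to glider = (-204.959, 82.393) − (-80.270, -96.343) = (-124.689, 178.736) km/h.
Magnitude = |(-124.689, 178.736)| = 217.931 km/h.

217.9 km/h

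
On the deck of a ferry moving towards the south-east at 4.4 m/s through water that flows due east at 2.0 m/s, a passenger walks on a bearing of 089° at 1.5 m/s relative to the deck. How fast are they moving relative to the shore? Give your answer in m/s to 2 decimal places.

In east/north components (m/s): passenger relative to ferry = (1.500, 0.026); ferry relative to water = (3.111, -3.111); water relative to ground = (2.000, 0.000).
Sum = (6.611, -3.085) m/s.
Speed = |(6.611, -3.085)| = 7.295 m/s.

7.30 m/s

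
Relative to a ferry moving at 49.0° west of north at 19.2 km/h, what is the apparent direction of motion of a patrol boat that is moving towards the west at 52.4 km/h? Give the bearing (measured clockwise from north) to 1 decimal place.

Taking east as x and north as y: patrol boat velocity = (-52.400, 0.000) km/h; ferry velocity = (-14.490, 12.596) km/h.
Velocity of patrol boat relative to ferry = (-52.400, 0.000) − (-14.490, 12.596) = (-37.910, -12.596) km/h.
Bearing = atan2(-37.91, -12.60) = 251.62° clockwise from north.

251.6°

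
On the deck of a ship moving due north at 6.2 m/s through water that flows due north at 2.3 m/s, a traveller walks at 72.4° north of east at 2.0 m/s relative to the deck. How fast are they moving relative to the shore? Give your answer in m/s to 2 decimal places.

In east/north components (m/s): traveller relative to ship = (0.605, 1.906); ship relative to water = (0.000, 6.200); water relative to ground = (0.000, 2.300).
Sum = (0.605, 10.406) m/s.
Speed = |(0.605, 10.406)| = 10.424 m/s.

10.42 m/s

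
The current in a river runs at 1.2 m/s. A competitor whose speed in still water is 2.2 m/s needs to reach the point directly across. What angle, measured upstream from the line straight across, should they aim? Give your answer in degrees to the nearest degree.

33°

To cancel the current, the upstream component of the competitor's velocity must equal the flow: 2.2 sin θ = 1.2.
sin θ = 1.2 / 2.2 = 0.5455.
θ = arcsin(0.5455) = 33.056°.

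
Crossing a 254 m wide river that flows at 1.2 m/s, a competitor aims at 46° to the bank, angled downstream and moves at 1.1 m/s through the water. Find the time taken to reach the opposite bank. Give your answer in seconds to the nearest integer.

321 s

The component of the competitor's velocity perpendicular to the bank is 1.1 × sin 46° = 0.791 m/s.
The flow acts along the bank and has no component across it.
Time = 254 / 0.791 = 321.001 s.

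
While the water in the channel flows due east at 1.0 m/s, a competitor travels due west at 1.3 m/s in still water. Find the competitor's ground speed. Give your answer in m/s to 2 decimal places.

0.30 m/s

Taking east as x and north as y: velocity relative to the water = (-1.300, 0.000) m/s; the water relative to ground = (1.000, 0.000) m/s.
Velocity relative to ground = (-1.300, 0.000) + (1.000, 0.000) = (-0.300, 0.000) m/s.
Speed = |(-0.300, 0.000)| = 0.300 m/s.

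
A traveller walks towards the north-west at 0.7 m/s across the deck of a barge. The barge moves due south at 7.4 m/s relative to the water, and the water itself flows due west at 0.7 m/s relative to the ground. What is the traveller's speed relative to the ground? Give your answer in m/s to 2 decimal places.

In east/north components (m/s): traveller relative to barge = (-0.495, 0.495); barge relative to water = (0.000, -7.400); water relative to ground = (-0.700, 0.000).
Sum = (-1.195, -6.905) m/s.
Speed = |(-1.195, -6.905)| = 7.008 m/s.

7.01 m/s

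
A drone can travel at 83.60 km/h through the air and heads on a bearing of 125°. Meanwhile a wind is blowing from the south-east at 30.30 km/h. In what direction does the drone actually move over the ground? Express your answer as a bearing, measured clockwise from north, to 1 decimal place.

119.4°

Taking east as x and north as y: velocity relative to the air = (68.481, -47.951) km/h; the air relative to ground = (-21.425, 21.425) km/h.
Velocity relative to ground = (68.481, -47.951) + (-21.425, 21.425) = (47.056, -26.526) km/h.
Bearing = atan2(47.06, -26.53) = 119.41° clockwise from north.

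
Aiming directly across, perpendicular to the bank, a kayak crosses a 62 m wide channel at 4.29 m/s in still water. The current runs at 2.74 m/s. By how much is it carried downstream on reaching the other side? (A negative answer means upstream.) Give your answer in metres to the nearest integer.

40 m

Perpendicular speed = 4.290 m/s; crossing time = 62 / 4.290 = 14.452 s.
Net downstream speed = 2.740 m/s.
Drift = 2.740 × 14.452 = 39.599 m (downstream).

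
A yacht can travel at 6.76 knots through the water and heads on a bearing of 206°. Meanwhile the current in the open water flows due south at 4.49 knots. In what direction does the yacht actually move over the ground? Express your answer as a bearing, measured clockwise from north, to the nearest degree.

Taking east as x and north as y: velocity relative to the water = (-2.963, -6.076) knots; the water relative to ground = (0.000, -4.490) knots.
Velocity relative to ground = (-2.963, -6.076) + (0.000, -4.490) = (-2.963, -10.566) knots.
Bearing = atan2(-2.96, -10.57) = 195.67° clockwise from north.

196°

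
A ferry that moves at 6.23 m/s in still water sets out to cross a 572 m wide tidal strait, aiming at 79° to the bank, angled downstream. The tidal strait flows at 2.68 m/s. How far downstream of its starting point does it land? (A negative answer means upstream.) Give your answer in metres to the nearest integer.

362 m

Perpendicular speed = 6.116 m/s; crossing time = 572 / 6.116 = 93.532 s.
Net downstream speed = 3.869 m/s.
Drift = 3.869 × 93.532 = 361.852 m (downstream).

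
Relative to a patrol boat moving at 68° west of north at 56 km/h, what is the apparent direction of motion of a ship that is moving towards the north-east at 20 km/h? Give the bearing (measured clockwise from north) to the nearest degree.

Taking east as x and north as y: ship velocity = (14.142, 14.142) km/h; patrol boat velocity = (-51.922, 20.978) km/h.
Velocity of ship relative to patrol boat = (14.142, 14.142) − (-51.922, 20.978) = (66.064, -6.836) km/h.
Bearing = atan2(66.06, -6.84) = 95.91° clockwise from north.

096°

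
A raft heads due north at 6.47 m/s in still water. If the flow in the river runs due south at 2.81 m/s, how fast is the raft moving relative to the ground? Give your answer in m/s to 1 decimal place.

Taking east as x and north as y: velocity relative to the water = (0.000, 6.470) m/s; the water relative to ground = (0.000, -2.810) m/s.
Velocity relative to ground = (0.000, 6.470) + (0.000, -2.810) = (0.000, 3.660) m/s.
Speed = |(0.000, 3.660)| = 3.660 m/s.

3.7 m/s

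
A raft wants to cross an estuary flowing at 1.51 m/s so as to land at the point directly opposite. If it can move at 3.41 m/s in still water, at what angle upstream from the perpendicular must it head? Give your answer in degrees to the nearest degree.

26°

To cancel the current, the upstream component of the raft's velocity must equal the flow: 3.41 sin θ = 1.51.
sin θ = 1.51 / 3.41 = 0.4428.
θ = arcsin(0.4428) = 26.284°.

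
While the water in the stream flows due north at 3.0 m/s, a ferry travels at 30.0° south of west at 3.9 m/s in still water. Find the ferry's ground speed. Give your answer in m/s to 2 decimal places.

3.54 m/s

Taking east as x and north as y: velocity relative to the water = (-3.377, -1.950) m/s; the water relative to ground = (0.000, 3.000) m/s.
Velocity relative to ground = (-3.377, -1.950) + (0.000, 3.000) = (-3.377, 1.050) m/s.
Speed = |(-3.377, 1.050)| = 3.537 m/s.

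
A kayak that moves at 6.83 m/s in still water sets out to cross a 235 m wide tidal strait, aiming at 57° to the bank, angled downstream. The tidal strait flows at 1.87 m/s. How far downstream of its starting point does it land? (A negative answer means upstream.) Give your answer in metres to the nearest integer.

Perpendicular speed = 5.728 m/s; crossing time = 235 / 5.728 = 41.026 s.
Net downstream speed = 5.590 m/s.
Drift = 5.590 × 41.026 = 229.329 m (downstream).

229 m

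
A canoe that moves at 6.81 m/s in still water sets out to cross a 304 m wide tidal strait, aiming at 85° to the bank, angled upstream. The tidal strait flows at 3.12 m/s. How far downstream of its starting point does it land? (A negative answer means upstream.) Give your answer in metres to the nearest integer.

113 m

Perpendicular speed = 6.784 m/s; crossing time = 304 / 6.784 = 44.811 s.
Net downstream speed = 2.526 m/s.
Drift = 2.526 × 44.811 = 113.213 m (downstream).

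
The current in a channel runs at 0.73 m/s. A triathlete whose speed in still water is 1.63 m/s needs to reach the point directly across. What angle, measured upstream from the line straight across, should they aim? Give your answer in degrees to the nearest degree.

To cancel the current, the upstream component of the triathlete's velocity must equal the flow: 1.63 sin θ = 0.73.
sin θ = 0.73 / 1.63 = 0.4479.
θ = arcsin(0.4479) = 26.606°.

27°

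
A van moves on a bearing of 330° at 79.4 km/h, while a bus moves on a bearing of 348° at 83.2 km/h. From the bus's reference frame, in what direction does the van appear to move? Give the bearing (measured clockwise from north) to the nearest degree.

241°

Taking east as x and north as y: van velocity = (-39.700, 68.762) km/h; bus velocity = (-17.298, 81.382) km/h.
Velocity of van relative to bus = (-39.700, 68.762) − (-17.298, 81.382) = (-22.402, -12.619) km/h.
Bearing = atan2(-22.40, -12.62) = 240.61° clockwise from north.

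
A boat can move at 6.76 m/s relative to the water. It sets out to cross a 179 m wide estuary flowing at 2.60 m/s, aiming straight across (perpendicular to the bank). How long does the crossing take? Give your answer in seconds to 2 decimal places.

The component of the boat's velocity perpendicular to the bank is 6.76 m/s.
The flow acts along the bank and has no component across it.
Time = 179 / 6.760 = 26.479 s.

26.48 s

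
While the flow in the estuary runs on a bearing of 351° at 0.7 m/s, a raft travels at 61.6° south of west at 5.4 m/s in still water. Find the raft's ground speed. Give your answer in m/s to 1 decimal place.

4.9 m/s

Taking east as x and north as y: velocity relative to the water = (-2.568, -4.750) m/s; the water relative to ground = (-0.110, 0.691) m/s.
Velocity relative to ground = (-2.568, -4.750) + (-0.110, 0.691) = (-2.678, -4.059) m/s.
Speed = |(-2.678, -4.059)| = 4.863 m/s.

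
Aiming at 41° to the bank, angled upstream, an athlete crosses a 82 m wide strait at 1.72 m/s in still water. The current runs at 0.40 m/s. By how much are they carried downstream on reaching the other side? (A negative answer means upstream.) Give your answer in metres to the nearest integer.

Perpendicular speed = 1.128 m/s; crossing time = 82 / 1.128 = 72.668 s.
Net downstream speed = -0.898 m/s.
Drift = -0.898 × 72.668 = -65.263 m (upstream).

-65 m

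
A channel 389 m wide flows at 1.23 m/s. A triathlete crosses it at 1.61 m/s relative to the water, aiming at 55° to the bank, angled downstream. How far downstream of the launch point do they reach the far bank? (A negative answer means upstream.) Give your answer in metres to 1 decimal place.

635.2 m

Perpendicular speed = 1.319 m/s; crossing time = 389 / 1.319 = 294.957 s.
Net downstream speed = 2.153 m/s.
Drift = 2.153 × 294.957 = 635.178 m (downstream).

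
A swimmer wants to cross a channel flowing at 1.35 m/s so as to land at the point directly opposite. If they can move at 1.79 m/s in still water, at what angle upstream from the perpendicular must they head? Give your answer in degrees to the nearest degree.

To cancel the current, the upstream component of the swimmer's velocity must equal the flow: 1.79 sin θ = 1.35.
sin θ = 1.35 / 1.79 = 0.7542.
θ = arcsin(0.7542) = 48.955°.

49°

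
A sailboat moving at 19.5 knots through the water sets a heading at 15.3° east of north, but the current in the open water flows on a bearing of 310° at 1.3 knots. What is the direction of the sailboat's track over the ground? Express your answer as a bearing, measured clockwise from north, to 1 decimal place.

011.9°

Taking east as x and north as y: velocity relative to the water = (5.146, 18.809) knots; the water relative to ground = (-0.996, 0.836) knots.
Velocity relative to ground = (5.146, 18.809) + (-0.996, 0.836) = (4.150, 19.644) knots.
Bearing = atan2(4.15, 19.64) = 11.93° clockwise from north.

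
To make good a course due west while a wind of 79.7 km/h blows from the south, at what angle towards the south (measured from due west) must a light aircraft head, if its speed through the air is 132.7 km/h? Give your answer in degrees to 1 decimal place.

The wind pushes perpendicular to the desired track; the heading must have a component into the wind equal to 79.7 km/h: 132.7 sin θ = 79.7.
sin θ = 0.6006, so θ = 36.913°.

36.9°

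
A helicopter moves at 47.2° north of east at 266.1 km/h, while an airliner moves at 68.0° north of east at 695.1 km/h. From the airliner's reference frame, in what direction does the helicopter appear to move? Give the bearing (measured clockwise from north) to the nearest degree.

Taking east as x and north as y: helicopter velocity = (180.799, 195.246) km/h; airliner velocity = (260.389, 644.485) km/h.
Velocity of helicopter relative to airliner = (180.799, 195.246) − (260.389, 644.485) = (-79.590, -449.240) km/h.
Bearing = atan2(-79.59, -449.24) = 190.05° clockwise from north.

190°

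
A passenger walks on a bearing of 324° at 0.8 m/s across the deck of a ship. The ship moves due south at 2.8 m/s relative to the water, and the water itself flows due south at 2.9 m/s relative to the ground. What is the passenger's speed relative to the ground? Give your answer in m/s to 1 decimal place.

5.1 m/s

In east/north components (m/s): passenger relative to ship = (-0.470, 0.647); ship relative to water = (0.000, -2.800); water relative to ground = (0.000, -2.900).
Sum = (-0.470, -5.053) m/s.
Speed = |(-0.470, -5.053)| = 5.075 m/s.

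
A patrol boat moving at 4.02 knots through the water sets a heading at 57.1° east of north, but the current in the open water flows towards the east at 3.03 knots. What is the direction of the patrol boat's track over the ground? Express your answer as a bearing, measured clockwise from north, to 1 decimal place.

071.2°

Taking east as x and north as y: velocity relative to the water = (3.375, 2.184) knots; the water relative to ground = (3.030, 0.000) knots.
Velocity relative to ground = (3.375, 2.184) + (3.030, 0.000) = (6.405, 2.184) knots.
Bearing = atan2(6.41, 2.18) = 71.18° clockwise from north.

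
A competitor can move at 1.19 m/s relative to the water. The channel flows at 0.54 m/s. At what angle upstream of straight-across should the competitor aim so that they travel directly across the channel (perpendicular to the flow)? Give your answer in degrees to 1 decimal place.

To cancel the current, the upstream component of the competitor's velocity must equal the flow: 1.19 sin θ = 0.54.
sin θ = 0.54 / 1.19 = 0.4538.
θ = arcsin(0.4538) = 26.987°.

27.0°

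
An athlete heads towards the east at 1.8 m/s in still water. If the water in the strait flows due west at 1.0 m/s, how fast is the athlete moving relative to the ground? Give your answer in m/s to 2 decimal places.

Taking east as x and north as y: velocity relative to the water = (1.800, 0.000) m/s; the water relative to ground = (-1.000, 0.000) m/s.
Velocity relative to ground = (1.800, 0.000) + (-1.000, 0.000) = (0.800, 0.000) m/s.
Speed = |(0.800, 0.000)| = 0.800 m/s.

0.80 m/s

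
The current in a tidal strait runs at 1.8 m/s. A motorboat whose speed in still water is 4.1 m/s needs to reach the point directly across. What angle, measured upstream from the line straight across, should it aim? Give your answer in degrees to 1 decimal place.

To cancel the current, the upstream component of the motorboat's velocity must equal the flow: 4.1 sin θ = 1.8.
sin θ = 1.8 / 4.1 = 0.4390.
θ = arcsin(0.4390) = 26.042°.

26.0°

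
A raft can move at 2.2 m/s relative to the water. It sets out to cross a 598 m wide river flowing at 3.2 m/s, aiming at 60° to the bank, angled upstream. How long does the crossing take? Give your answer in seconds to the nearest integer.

314 s

The component of the raft's velocity perpendicular to the bank is 2.2 × sin 60° = 1.905 m/s.
The flow acts along the bank and has no component across it.
Time = 598 / 1.905 = 313.869 s.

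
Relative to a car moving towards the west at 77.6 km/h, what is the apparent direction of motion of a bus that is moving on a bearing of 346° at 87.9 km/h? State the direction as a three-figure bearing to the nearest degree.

033°

Taking east as x and north as y: bus velocity = (-21.265, 85.289) km/h; car velocity = (-77.600, 0.000) km/h.
Velocity of bus relative to car = (-21.265, 85.289) − (-77.600, 0.000) = (56.335, 85.289) km/h.
Bearing = atan2(56.34, 85.29) = 33.45° clockwise from north.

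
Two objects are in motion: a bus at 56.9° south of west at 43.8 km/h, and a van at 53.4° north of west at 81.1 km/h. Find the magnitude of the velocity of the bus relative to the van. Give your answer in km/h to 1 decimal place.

Taking east as x and north as y: bus velocity = (-23.919, -36.692) km/h; van velocity = (-48.354, 65.108) km/h.
Velocity of bus relative to van = (-23.919, -36.692) − (-48.354, 65.108) = (24.435, -101.801) km/h.
Magnitude = |(24.435, -101.801)| = 104.692 km/h.

104.7 km/h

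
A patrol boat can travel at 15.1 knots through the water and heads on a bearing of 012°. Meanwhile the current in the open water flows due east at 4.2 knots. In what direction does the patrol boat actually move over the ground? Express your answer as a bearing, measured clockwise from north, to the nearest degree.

026°

Taking east as x and north as y: velocity relative to the water = (3.139, 14.770) knots; the water relative to ground = (4.200, 0.000) knots.
Velocity relative to ground = (3.139, 14.770) + (4.200, 0.000) = (7.339, 14.770) knots.
Bearing = atan2(7.34, 14.77) = 26.42° clockwise from north.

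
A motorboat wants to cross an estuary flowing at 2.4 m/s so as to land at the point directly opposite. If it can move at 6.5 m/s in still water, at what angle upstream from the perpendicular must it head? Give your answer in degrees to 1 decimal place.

21.7°

To cancel the current, the upstream component of the motorboat's velocity must equal the flow: 6.5 sin θ = 2.4.
sin θ = 2.4 / 6.5 = 0.3692.
θ = arcsin(0.3692) = 21.668°.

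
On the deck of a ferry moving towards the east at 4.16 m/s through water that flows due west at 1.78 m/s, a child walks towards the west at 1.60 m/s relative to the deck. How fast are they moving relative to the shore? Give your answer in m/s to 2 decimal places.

In east/north components (m/s): child relative to ferry = (-1.600, 0.000); ferry relative to water = (4.160, 0.000); water relative to ground = (-1.780, 0.000).
Sum = (0.780, 0.000) m/s.
Speed = |(0.780, 0.000)| = 0.780 m/s.

0.78 m/s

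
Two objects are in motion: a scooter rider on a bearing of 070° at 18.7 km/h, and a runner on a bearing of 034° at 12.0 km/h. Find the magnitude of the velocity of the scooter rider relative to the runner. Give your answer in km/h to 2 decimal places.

11.43 km/h

Taking east as x and north as y: scooter rider velocity = (17.572, 6.396) km/h; runner velocity = (6.710, 9.948) km/h.
Velocity of scooter rider relative to runner = (17.572, 6.396) − (6.710, 9.948) = (10.862, -3.553) km/h.
Magnitude = |(10.862, -3.553)| = 11.428 km/h.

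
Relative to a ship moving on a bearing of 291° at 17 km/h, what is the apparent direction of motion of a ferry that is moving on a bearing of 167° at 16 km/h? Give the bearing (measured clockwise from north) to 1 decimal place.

Taking east as x and north as y: ferry velocity = (3.599, -15.590) km/h; ship velocity = (-15.871, 6.092) km/h.
Velocity of ferry relative to ship = (3.599, -15.590) − (-15.871, 6.092) = (19.470, -21.682) km/h.
Bearing = atan2(19.47, -21.68) = 138.08° clockwise from north.

138.1°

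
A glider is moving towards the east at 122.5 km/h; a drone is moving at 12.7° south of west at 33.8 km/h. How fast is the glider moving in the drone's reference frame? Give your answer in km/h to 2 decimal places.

155.65 km/h

Taking east as x and north as y: glider velocity = (122.500, 0.000) km/h; drone velocity = (-32.973, -7.431) km/h.
Velocity of glider relative to drone = (122.500, 0.000) − (-32.973, -7.431) = (155.473, 7.431) km/h.
Magnitude = |(155.473, 7.431)| = 155.651 km/h.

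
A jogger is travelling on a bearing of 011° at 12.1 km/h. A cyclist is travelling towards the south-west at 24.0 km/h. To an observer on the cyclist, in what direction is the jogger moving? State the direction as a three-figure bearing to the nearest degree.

034°

Taking east as x and north as y: jogger velocity = (2.309, 11.878) km/h; cyclist velocity = (-16.971, -16.971) km/h.
Velocity of jogger relative to cyclist = (2.309, 11.878) − (-16.971, -16.971) = (19.279, 28.848) km/h.
Bearing = atan2(19.28, 28.85) = 33.75° clockwise from north.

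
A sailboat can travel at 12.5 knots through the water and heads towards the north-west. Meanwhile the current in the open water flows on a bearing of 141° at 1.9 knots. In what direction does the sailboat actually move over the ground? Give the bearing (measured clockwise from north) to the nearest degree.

314°

Taking east as x and north as y: velocity relative to the water = (-8.839, 8.839) knots; the water relative to ground = (1.196, -1.477) knots.
Velocity relative to ground = (-8.839, 8.839) + (1.196, -1.477) = (-7.643, 7.362) knots.
Bearing = atan2(-7.64, 7.36) = 313.93° clockwise from north.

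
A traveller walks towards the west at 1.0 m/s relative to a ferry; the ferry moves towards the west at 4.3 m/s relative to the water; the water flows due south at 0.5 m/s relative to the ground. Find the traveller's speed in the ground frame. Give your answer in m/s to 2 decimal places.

5.32 m/s

In east/north components (m/s): traveller relative to ferry = (-1.000, 0.000); ferry relative to water = (-4.300, 0.000); water relative to ground = (0.000, -0.500).
Sum = (-5.300, -0.500) m/s.
Speed = |(-5.300, -0.500)| = 5.324 m/s.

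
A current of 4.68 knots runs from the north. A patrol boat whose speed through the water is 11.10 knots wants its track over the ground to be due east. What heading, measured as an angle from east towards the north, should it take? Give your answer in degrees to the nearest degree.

The current pushes perpendicular to the desired track; the heading must have a component into the current equal to 4.68 knots: 11.10 sin θ = 4.68.
sin θ = 0.4216, so θ = 24.937°.

25°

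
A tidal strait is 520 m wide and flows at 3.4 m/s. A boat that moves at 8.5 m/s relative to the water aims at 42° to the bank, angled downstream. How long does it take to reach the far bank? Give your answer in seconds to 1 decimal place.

The component of the boat's velocity perpendicular to the bank is 8.5 × sin 42° = 5.688 m/s.
Only the cross-stream component determines the crossing time; the current contributes nothing perpendicular to the bank.
Time = 520 / 5.688 = 91.427 s.

91.4 s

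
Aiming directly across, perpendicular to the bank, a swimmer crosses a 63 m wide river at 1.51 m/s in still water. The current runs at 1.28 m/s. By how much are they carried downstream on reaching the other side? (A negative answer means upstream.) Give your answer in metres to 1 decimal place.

Perpendicular speed = 1.510 m/s; crossing time = 63 / 1.510 = 41.722 s.
Net downstream speed = 1.280 m/s.
Drift = 1.280 × 41.722 = 53.404 m (downstream).

53.4 m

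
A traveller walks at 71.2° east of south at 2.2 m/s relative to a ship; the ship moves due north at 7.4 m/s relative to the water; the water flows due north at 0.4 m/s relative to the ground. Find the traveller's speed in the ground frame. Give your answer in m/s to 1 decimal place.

7.4 m/s

In east/north components (m/s): traveller relative to ship = (2.083, -0.709); ship relative to water = (0.000, 7.400); water relative to ground = (0.000, 0.400).
Sum = (2.083, 7.091) m/s.
Speed = |(2.083, 7.091)| = 7.391 m/s.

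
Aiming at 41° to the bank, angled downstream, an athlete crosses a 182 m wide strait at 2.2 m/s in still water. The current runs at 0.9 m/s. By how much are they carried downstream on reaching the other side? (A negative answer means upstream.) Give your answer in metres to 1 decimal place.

Perpendicular speed = 1.443 m/s; crossing time = 182 / 1.443 = 126.097 s.
Net downstream speed = 2.560 m/s.
Drift = 2.560 × 126.097 = 322.855 m (downstream).

322.9 m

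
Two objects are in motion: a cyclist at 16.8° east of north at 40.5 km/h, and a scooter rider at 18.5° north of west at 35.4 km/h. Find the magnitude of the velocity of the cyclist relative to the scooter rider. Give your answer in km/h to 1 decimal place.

Taking east as x and north as y: cyclist velocity = (11.706, 38.771) km/h; scooter rider velocity = (-33.571, 11.233) km/h.
Velocity of cyclist relative to scooter rider = (11.706, 38.771) − (-33.571, 11.233) = (45.276, 27.539) km/h.
Magnitude = |(45.276, 27.539)| = 52.994 km/h.

53.0 km/h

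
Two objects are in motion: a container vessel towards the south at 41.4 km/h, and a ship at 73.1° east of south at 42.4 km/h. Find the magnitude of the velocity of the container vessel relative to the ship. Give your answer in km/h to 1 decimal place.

Taking east as x and north as y: container vessel velocity = (0.000, -41.400) km/h; ship velocity = (40.569, -12.326) km/h.
Velocity of container vessel relative to ship = (0.000, -41.400) − (40.569, -12.326) = (-40.569, -29.074) km/h.
Magnitude = |(-40.569, -29.074)| = 49.911 km/h.

49.9 km/h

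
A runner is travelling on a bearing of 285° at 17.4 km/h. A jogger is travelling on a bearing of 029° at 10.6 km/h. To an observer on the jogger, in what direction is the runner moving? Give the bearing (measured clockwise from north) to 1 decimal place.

257.7°

Taking east as x and north as y: runner velocity = (-16.807, 4.503) km/h; jogger velocity = (5.139, 9.271) km/h.
Velocity of runner relative to jogger = (-16.807, 4.503) − (5.139, 9.271) = (-21.946, -4.768) km/h.
Bearing = atan2(-21.95, -4.77) = 257.74° clockwise from north.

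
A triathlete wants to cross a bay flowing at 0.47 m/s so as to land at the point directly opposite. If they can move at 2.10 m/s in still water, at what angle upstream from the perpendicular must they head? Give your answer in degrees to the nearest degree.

To cancel the current, the upstream component of the triathlete's velocity must equal the flow: 2.10 sin θ = 0.47.
sin θ = 0.47 / 2.10 = 0.2238.
θ = arcsin(0.2238) = 12.933°.

13°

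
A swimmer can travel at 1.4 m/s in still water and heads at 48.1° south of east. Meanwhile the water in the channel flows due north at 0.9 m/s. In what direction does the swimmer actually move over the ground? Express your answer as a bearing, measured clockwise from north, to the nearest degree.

099°

Taking east as x and north as y: velocity relative to the water = (0.935, -1.042) m/s; the water relative to ground = (0.000, 0.900) m/s.
Velocity relative to ground = (0.935, -1.042) + (0.000, 0.900) = (0.935, -0.142) m/s.
Bearing = atan2(0.93, -0.14) = 98.64° clockwise from north.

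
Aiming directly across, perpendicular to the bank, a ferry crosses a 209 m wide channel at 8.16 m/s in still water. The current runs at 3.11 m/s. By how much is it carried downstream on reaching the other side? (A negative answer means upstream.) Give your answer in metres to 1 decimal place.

Perpendicular speed = 8.160 m/s; crossing time = 209 / 8.160 = 25.613 s.
Net downstream speed = 3.110 m/s.
Drift = 3.110 × 25.613 = 79.656 m (downstream).

79.7 m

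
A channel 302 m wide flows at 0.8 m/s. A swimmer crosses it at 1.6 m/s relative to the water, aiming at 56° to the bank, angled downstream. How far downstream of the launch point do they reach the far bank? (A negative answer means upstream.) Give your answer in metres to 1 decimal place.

Perpendicular speed = 1.326 m/s; crossing time = 302 / 1.326 = 227.674 s.
Net downstream speed = 1.695 m/s.
Drift = 1.695 × 227.674 = 385.840 m (downstream).

385.8 m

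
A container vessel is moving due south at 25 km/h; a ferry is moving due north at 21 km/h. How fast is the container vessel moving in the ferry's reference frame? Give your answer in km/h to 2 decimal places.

Taking east as x and north as y: container vessel velocity = (0.000, -25.000) km/h; ferry velocity = (0.000, 21.000) km/h.
Velocity of container vessel relative to ferry = (0.000, -25.000) − (0.000, 21.000) = (0.000, -46.000) km/h.
Magnitude = |(0.000, -46.000)| = 46.000 km/h.

46.00 km/h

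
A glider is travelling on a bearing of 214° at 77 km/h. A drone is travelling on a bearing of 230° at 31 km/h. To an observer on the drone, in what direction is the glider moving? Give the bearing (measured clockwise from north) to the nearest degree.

Taking east as x and north as y: glider velocity = (-43.058, -63.836) km/h; drone velocity = (-23.747, -19.926) km/h.
Velocity of glider relative to drone = (-43.058, -63.836) − (-23.747, -19.926) = (-19.310, -43.909) km/h.
Bearing = atan2(-19.31, -43.91) = 203.74° clockwise from north.

204°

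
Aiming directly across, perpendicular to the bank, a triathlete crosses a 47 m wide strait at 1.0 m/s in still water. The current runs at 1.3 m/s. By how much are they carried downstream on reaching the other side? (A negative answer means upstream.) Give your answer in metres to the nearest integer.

Perpendicular speed = 1.000 m/s; crossing time = 47 / 1.000 = 47.000 s.
Net downstream speed = 1.300 m/s.
Drift = 1.300 × 47.000 = 61.100 m (downstream).

61 m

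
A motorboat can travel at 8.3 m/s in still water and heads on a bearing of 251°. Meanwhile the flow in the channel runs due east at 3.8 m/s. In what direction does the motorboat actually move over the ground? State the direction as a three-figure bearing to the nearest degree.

Taking east as x and north as y: velocity relative to the water = (-7.848, -2.702) m/s; the water relative to ground = (3.800, 0.000) m/s.
Velocity relative to ground = (-7.848, -2.702) + (3.800, 0.000) = (-4.048, -2.702) m/s.
Bearing = atan2(-4.05, -2.70) = 236.27° clockwise from north.

236°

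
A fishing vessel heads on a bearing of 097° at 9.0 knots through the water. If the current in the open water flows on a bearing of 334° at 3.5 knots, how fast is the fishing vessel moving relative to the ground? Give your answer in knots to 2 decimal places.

Taking east as x and north as y: velocity relative to the water = (8.933, -1.097) knots; the water relative to ground = (-1.534, 3.146) knots.
Velocity relative to ground = (8.933, -1.097) + (-1.534, 3.146) = (7.399, 2.049) knots.
Speed = |(7.399, 2.049)| = 7.677 knots.

7.68 knots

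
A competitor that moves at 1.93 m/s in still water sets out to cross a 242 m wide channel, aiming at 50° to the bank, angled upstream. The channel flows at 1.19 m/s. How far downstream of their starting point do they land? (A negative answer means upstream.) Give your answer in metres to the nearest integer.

-8 m

Perpendicular speed = 1.478 m/s; crossing time = 242 / 1.478 = 163.683 s.
Net downstream speed = -0.051 m/s.
Drift = -0.051 × 163.683 = -8.279 m (upstream).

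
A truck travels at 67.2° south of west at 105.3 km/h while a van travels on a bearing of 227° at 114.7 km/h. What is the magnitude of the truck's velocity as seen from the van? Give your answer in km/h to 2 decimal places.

47.02 km/h

Taking east as x and north as y: truck velocity = (-40.805, -97.072) km/h; van velocity = (-83.886, -78.225) km/h.
Velocity of truck relative to van = (-40.805, -97.072) − (-83.886, -78.225) = (43.081, -18.847) km/h.
Magnitude = |(43.081, -18.847)| = 47.023 km/h.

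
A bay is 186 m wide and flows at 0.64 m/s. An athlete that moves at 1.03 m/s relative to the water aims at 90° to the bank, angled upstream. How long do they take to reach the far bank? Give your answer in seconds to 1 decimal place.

180.6 s

The component of the athlete's velocity perpendicular to the bank is 1.03 m/s.
The flow acts along the bank and has no component across it.
Time = 186 / 1.030 = 180.583 s.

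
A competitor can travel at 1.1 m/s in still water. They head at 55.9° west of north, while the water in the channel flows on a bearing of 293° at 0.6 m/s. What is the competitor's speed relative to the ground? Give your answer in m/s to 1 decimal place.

Taking east as x and north as y: velocity relative to the water = (-0.911, 0.617) m/s; the water relative to ground = (-0.552, 0.234) m/s.
Velocity relative to ground = (-0.911, 0.617) + (-0.552, 0.234) = (-1.463, 0.851) m/s.
Speed = |(-1.463, 0.851)| = 1.693 m/s.

1.7 m/s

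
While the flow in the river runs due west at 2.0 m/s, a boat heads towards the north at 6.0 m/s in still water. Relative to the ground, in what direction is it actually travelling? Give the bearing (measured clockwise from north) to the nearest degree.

Taking east as x and north as y: velocity relative to the water = (0.000, 6.000) m/s; the water relative to ground = (-2.000, 0.000) m/s.
Velocity relative to ground = (0.000, 6.000) + (-2.000, 0.000) = (-2.000, 6.000) m/s.
Bearing = atan2(-2.00, 6.00) = 341.57° clockwise from north.

342°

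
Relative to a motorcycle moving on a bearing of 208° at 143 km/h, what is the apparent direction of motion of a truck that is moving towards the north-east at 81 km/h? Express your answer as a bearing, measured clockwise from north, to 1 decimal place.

034.1°

Taking east as x and north as y: truck velocity = (57.276, 57.276) km/h; motorcycle velocity = (-67.134, -126.262) km/h.
Velocity of truck relative to motorcycle = (57.276, 57.276) − (-67.134, -126.262) = (124.410, 183.537) km/h.
Bearing = atan2(124.41, 183.54) = 34.13° clockwise from north.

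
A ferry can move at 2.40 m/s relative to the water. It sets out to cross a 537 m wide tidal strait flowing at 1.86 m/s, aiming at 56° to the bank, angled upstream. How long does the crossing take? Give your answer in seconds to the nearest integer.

The component of the ferry's velocity perpendicular to the bank is 2.40 × sin 56° = 1.990 m/s.
The flow acts along the bank and has no component across it.
Time = 537 / 1.990 = 269.891 s.

270 s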